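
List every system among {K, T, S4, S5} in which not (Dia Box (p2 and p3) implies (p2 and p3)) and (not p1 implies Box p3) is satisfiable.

K, T, S4

S5-tableau for the formula:
1. not (Dia Box (p2 and p3) implies (p2 and p3)) and (not p1 implies Box p3), w0
2. not (Dia Box (p2 and p3) implies (p2 and p3)), w0
3. not p1 implies Box p3, w0
4. Dia Box (p2 and p3), w0
5. not (p2 and p3), w0
6. Box p3, w0
7. p3, w0
8. not p2, w0
9. Box (p2 and p3), w1
10. p3, w1
11. p2 and p3, w0
12. p2, w0
Accessibility: w0Rw0, w0Rw1, w1Rw0, w1Rw1
Branch closes: p2 and not p2 both at w0.
Every branch closes (one shown): unsatisfiable in S5.
S4-tableau for the formula:
1. not (Dia Box (p2 and p3) implies (p2 and p3)) and (not p1 implies Box p3), w0
2. not (Dia Box (p2 and p3) implies (p2 and p3)), w0
3. not p1 implies Box p3, w0
4. Dia Box (p2 and p3), w0
5. not (p2 and p3), w0
6. Box p3, w0
7. p3, w0
8. not p2, w0
9. Box (p2 and p3), w1
10. p3, w1
11. p2 and p3, w1
12. p2, w1
Accessibility: w0Rw0, w0Rw1, w1Rw1
Complete open branch: satisfiable in S4, hence also in K, T (this S4-model is also a K-model and a T-model).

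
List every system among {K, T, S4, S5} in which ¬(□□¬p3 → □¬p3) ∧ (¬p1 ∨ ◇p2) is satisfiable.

K-tableau for the formula:
1. ¬(□□¬p3 → □¬p3) ∧ (¬p1 ∨ ◇p2), 0
2. ¬(□□¬p3 → □¬p3), 0
3. ¬p1 ∨ ◇p2, 0
4. □□¬p3, 0
5. ¬□¬p3, 0
6. ◇p2, 0
7. p3, 1
8. □¬p3, 1
9. p2, 2
10. □¬p3, 2
Accessibility: 0R1, 0R2
Complete open branch: satisfiable in K.
T-tableau for the formula:
1. ¬(□□¬p3 → □¬p3) ∧ (¬p1 ∨ ◇p2), 0
2. ¬(□□¬p3 → □¬p3), 0
3. ¬p1 ∨ ◇p2, 0
4. □□¬p3, 0
5. ¬□¬p3, 0
6. □¬p3, 0
7. ¬p3, 0
8. ◇p2, 0
9. p3, 1
10. □¬p3, 1
11. ¬p3, 1
Accessibility: 0R0, 0R1, 1R1
Branch closes: p3 and ¬p3 both at 1.
Every branch closes (one shown): unsatisfiable in T, hence also in S4, S5 (every S4/S5-frame is a T-frame).

K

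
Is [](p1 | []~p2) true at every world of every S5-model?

Not valid

Tableau for the negation ~[](p1 | []~p2):
1. ~[](p1 | []~p2), w0
2. ~(p1 | []~p2), w1   [~[]-rule on 1: fresh world w1, w0Rw1]
3. ~p1, w1   [~|-rule on 2]
4. ~[]~p2, w1   [~|-rule on 2]
5. p2, w2   [~[]-rule on 4: fresh world w2, w1Rw2]
Accessibility: w0Rw0, w0Rw1, w0Rw2, w1Rw0, w1Rw1, w1Rw2, w2Rw0, w2Rw1, w2Rw2
The negation has an open branch (countermodel exists).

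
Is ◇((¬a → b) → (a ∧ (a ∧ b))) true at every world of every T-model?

Not valid

Tableau for the negation ¬◇((¬a → b) → (a ∧ (a ∧ b))):
1. ¬◇((¬a → b) → (a ∧ (a ∧ b))), u
2. ¬((¬a → b) → (a ∧ (a ∧ b))), u
3. ¬a → b, u
4. ¬(a ∧ (a ∧ b)), u
5. b, u
6. ¬(a ∧ b), u
7. ¬a, u
Accessibility: uRu
The negation has an open branch (countermodel exists).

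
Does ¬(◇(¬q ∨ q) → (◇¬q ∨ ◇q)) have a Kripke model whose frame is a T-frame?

Unsatisfiable (every branch closes)

1. ¬(◇(¬q ∨ q) → (◇¬q ∨ ◇q)), u
2. ◇(¬q ∨ q), u   [¬→-rule on 1]
3. ¬(◇¬q ∨ ◇q), u   [¬→-rule on 1]
4. ¬◇¬q, u   [¬∨-rule on 3]
5. ¬◇q, u   [¬∨-rule on 3]
6. q, u   [¬◇-rule on 4 via uRu]
7. ¬q, u   [¬◇-rule on 5 via uRu]
Accessibility: uRu
Branch closes: q and ¬q both at u.
(One branch shown.) All branches close.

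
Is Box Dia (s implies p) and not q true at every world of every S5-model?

Tableau for the negation not (Box Dia (s implies p) and not q):
1. not (Box Dia (s implies p) and not q), w0
2. q, w0
Accessibility: w0Rw0
The negation has an open branch (countermodel exists).

Not valid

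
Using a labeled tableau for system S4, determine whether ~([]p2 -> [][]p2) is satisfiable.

Unsatisfiable

1. ~([]p2 -> [][]p2), w0
2. []p2, w0
3. ~[][]p2, w0
4. p2, w0
5. ~[]p2, w1
6. p2, w1
7. ~p2, w2
8. p2, w2
Accessibility: w0Rw0, w0Rw1, w0Rw2, w1Rw1, w1Rw2, w2Rw2
Branch closes: p2 and ~p2 both at w2.
Every branch closes; the branch above is one of them.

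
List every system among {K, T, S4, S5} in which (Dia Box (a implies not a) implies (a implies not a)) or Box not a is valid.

S5

S5-tableau for the negation not ((Dia Box (a implies not a) implies (a implies not a)) or Box not a):
1. not ((Dia Box (a implies not a) implies (a implies not a)) or Box not a), w0
2. not (Dia Box (a implies not a) implies (a implies not a)), w0
3. not Box not a, w0
4. Dia Box (a implies not a), w0
5. not (a implies not a), w0
6. a, w0
7. a, w1
8. Box (a implies not a), w2
9. a implies not a, w0
10. a implies not a, w1
11. a implies not a, w2
12. not a, w0
Accessibility: w0Rw0, w0Rw1, w0Rw2, w1Rw0, w1Rw1, w1Rw2, w2Rw0, w2Rw1, w2Rw2
Branch closes: a and not a both at w0.
Every branch closes (one shown): valid in S5.
S4-tableau for the negation not ((Dia Box (a implies not a) implies (a implies not a)) or Box not a):
1. not ((Dia Box (a implies not a) implies (a implies not a)) or Box not a), w0
2. not (Dia Box (a implies not a) implies (a implies not a)), w0
3. not Box not a, w0
4. Dia Box (a implies not a), w0
5. not (a implies not a), w0
6. a, w0
7. a, w1
8. Box (a implies not a), w2
9. a implies not a, w2
10. not a, w2
Accessibility: w0Rw0, w0Rw1, w0Rw2, w1Rw1, w2Rw2
Complete open branch: countermodel on an S4-frame, so not valid in S4, nor in K, T (the same frame is also a K-frame and a T-frame).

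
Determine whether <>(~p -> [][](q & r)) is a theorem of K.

No, not valid

Tableau for the negation ~<>(~p -> [][](q & r)):
1. ~<>(~p -> [][](q & r)), 0
The negation has an open branch (countermodel exists).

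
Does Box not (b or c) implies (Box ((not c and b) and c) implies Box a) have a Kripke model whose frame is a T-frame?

1. Box not (b or c) implies (Box ((not c and b) and c) implies Box a), 0
2. Box ((not c and b) and c) implies Box a, 0   [implies-rule on 1 (branches; this branch)]
3. Box a, 0   [implies-rule on 2 (branches; this branch)]
4. a, 0   [Box-rule on 3 via 0R0]
Accessibility: 0R0

Satisfiable (open branch found)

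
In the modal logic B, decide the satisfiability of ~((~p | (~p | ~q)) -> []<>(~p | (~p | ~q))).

1. ~((~p | (~p | ~q)) -> []<>(~p | (~p | ~q))), u
2. ~p | (~p | ~q), u
3. ~[]<>(~p | (~p | ~q)), u
4. ~p | ~q, u
5. ~q, u
6. ~<>(~p | (~p | ~q)), v
7. ~(~p | (~p | ~q)), u
8. p, u
9. ~(~p | ~q), u
10. q, u
Accessibility: uRu, uRv, vRu, vRv
Branch closes: q and ~q both at u.
Every branch closes; the branch above is one of them.

Unsatisfiable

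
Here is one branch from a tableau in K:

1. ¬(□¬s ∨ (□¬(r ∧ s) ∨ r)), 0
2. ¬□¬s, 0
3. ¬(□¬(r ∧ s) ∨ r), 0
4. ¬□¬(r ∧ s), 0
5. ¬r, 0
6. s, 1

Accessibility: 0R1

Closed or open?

No, open

No world carries both an atom and its negation.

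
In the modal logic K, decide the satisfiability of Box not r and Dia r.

Unsatisfiable

1. Box not r and Dia r, w0
2. Box not r, w0
3. Dia r, w0
4. r, w1
5. not r, w1
Accessibility: w0Rw1
Branch closes: r and not r both at w1.
All branches of the tableau close; one closing branch shown above.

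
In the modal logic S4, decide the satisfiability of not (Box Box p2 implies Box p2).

No, unsatisfiable

1. not (Box Box p2 implies Box p2), 0
2. Box Box p2, 0
3. not Box p2, 0
4. Box p2, 0
5. p2, 0
6. not p2, 1
7. Box p2, 1
8. p2, 1
Accessibility: 0R0, 0R1, 1R1
Branch closes: p2 and not p2 both at 1.
(One branch shown.) All branches close.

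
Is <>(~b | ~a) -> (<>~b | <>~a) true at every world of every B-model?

Valid

Tableau for the negation ~(<>(~b | ~a) -> (<>~b | <>~a)):
1. ~(<>(~b | ~a) -> (<>~b | <>~a)), 0
2. <>(~b | ~a), 0
3. ~(<>~b | <>~a), 0
4. ~<>~b, 0
5. ~<>~a, 0
6. b, 0
7. a, 0
8. ~b | ~a, 1
9. b, 1
10. a, 1
11. ~a, 1
Accessibility: 0R0, 0R1, 1R0, 1R1
Branch closes: a and ~a both at 1.
Every branch of the negation's tableau closes; the branch above is one of them.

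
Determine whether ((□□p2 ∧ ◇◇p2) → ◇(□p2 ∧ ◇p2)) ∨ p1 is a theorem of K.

Valid in K

Tableau for the negation ¬(((□□p2 ∧ ◇◇p2) → ◇(□p2 ∧ ◇p2)) ∨ p1):
1. ¬(((□□p2 ∧ ◇◇p2) → ◇(□p2 ∧ ◇p2)) ∨ p1), w0
2. ¬((□□p2 ∧ ◇◇p2) → ◇(□p2 ∧ ◇p2)), w0
3. ¬p1, w0
4. □□p2 ∧ ◇◇p2, w0
5. ¬◇(□p2 ∧ ◇p2), w0
6. □□p2, w0
7. ◇◇p2, w0
8. ◇p2, w1
9. ¬(□p2 ∧ ◇p2), w1
10. □p2, w1
11. ¬□p2, w1
12. p2, w2
13. ¬p2, w3
14. p2, w3
Accessibility: w0Rw1, w1Rw2, w1Rw3
Branch closes: p2 and ¬p2 both at w3.
Every branch of the negation's tableau closes; the branch above is one of them.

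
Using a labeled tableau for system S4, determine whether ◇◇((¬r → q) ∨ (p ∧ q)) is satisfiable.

Satisfiable (open branch found)

1. ◇◇((¬r → q) ∨ (p ∧ q)), w0
2. ◇((¬r → q) ∨ (p ∧ q)), w1
3. (¬r → q) ∨ (p ∧ q), w2
4. p ∧ q, w2
5. p, w2
6. q, w2
Accessibility: w0Rw0, w0Rw1, w0Rw2, w1Rw1, w1Rw2, w2Rw2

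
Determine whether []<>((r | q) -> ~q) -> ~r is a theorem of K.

Invalid (countermodel exists)

Tableau for the negation ~([]<>((r | q) -> ~q) -> ~r):
1. ~([]<>((r | q) -> ~q) -> ~r), u
2. []<>((r | q) -> ~q), u
3. r, u
The negation has an open branch (countermodel exists).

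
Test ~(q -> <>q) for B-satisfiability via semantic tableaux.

1. ~(q -> <>q), u
2. q, u
3. ~<>q, u
4. ~q, u
Accessibility: uRu
Branch closes: q and ~q both at u.
All branches of the tableau close; one closing branch shown above.

No, unsatisfiable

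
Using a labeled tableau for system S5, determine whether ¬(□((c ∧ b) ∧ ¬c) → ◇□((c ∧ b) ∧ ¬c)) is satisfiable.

1. ¬(□((c ∧ b) ∧ ¬c) → ◇□((c ∧ b) ∧ ¬c)), 0
2. □((c ∧ b) ∧ ¬c), 0
3. ¬◇□((c ∧ b) ∧ ¬c), 0
4. (c ∧ b) ∧ ¬c, 0
5. c ∧ b, 0
6. ¬c, 0
7. c, 0
8. b, 0
Accessibility: 0R0
Branch closes: c and ¬c both at 0.
All branches of the tableau close; one closing branch shown above.

Unsatisfiable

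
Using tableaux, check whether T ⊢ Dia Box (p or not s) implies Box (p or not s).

Tableau for the negation not (Dia Box (p or not s) implies Box (p or not s)):
1. not (Dia Box (p or not s) implies Box (p or not s)), w0
2. Dia Box (p or not s), w0   [neg-implies-rule on 1]
3. not Box (p or not s), w0   [neg-implies-rule on 1]
4. Box (p or not s), w1   [Dia-rule on 2: fresh world w1, w0Rw1]
5. p or not s, w1   [Box-rule on 4 via w1Rw1]
6. not s, w1   [or-rule on 5 (branches; this branch)]
7. not (p or not s), w2   [neg-Box-rule on 3: fresh world w2, w0Rw2]
8. not p, w2   [neg-or-rule on 7]
9. s, w2   [neg-or-rule on 7]
Accessibility: w0Rw0, w0Rw1, w0Rw2, w1Rw1, w2Rw2
The negation has an open branch (countermodel exists).

Not valid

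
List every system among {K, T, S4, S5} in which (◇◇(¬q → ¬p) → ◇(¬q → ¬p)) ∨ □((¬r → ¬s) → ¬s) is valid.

S4-tableau for the negation ¬((◇◇(¬q → ¬p) → ◇(¬q → ¬p)) ∨ □((¬r → ¬s) → ¬s)):
1. ¬((◇◇(¬q → ¬p) → ◇(¬q → ¬p)) ∨ □((¬r → ¬s) → ¬s)), u
2. ¬(◇◇(¬q → ¬p) → ◇(¬q → ¬p)), u
3. ¬□((¬r → ¬s) → ¬s), u
4. ◇◇(¬q → ¬p), u
5. ¬◇(¬q → ¬p), u
6. ¬(¬q → ¬p), u
7. ¬q, u
8. p, u
9. ¬((¬r → ¬s) → ¬s), v
10. ¬r → ¬s, v
11. s, v
12. ¬(¬q → ¬p), v
13. ¬q, v
14. p, v
15. r, v
16. ◇(¬q → ¬p), w
17. ¬(¬q → ¬p), w
18. ¬q, w
19. p, w
20. ¬q → ¬p, x
21. ¬(¬q → ¬p), x
22. ¬q, x
23. p, x
24. ¬p, x
Accessibility: uRu, uRv, uRw, uRx, vRv, wRw, wRx, xRx
Branch closes: p and ¬p both at x.
Every branch closes (one shown): valid in S4, hence also in S5 (every theorem of S4 is a theorem of S5).
T-tableau for the negation ¬((◇◇(¬q → ¬p) → ◇(¬q → ¬p)) ∨ □((¬r → ¬s) → ¬s)):
1. ¬((◇◇(¬q → ¬p) → ◇(¬q → ¬p)) ∨ □((¬r → ¬s) → ¬s)), u
2. ¬(◇◇(¬q → ¬p) → ◇(¬q → ¬p)), u
3. ¬□((¬r → ¬s) → ¬s), u
4. ◇◇(¬q → ¬p), u
5. ¬◇(¬q → ¬p), u
6. ¬(¬q → ¬p), u
7. ¬q, u
8. p, u
9. ¬((¬r → ¬s) → ¬s), v
10. ¬r → ¬s, v
11. s, v
12. ¬(¬q → ¬p), v
13. ¬q, v
14. p, v
15. r, v
16. ◇(¬q → ¬p), w
17. ¬(¬q → ¬p), w
18. ¬q, w
19. p, w
20. ¬q → ¬p, x
21. ¬p, x
Accessibility: uRu, uRv, uRw, vRv, wRw, wRx, xRx
Complete open branch: countermodel on a T-frame, so not valid in T, nor in K (the same frame is also a K-frame).

S4, S5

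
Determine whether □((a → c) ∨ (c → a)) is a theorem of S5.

Valid

Tableau for the negation ¬□((a → c) ∨ (c → a)):
1. ¬□((a → c) ∨ (c → a)), 0
2. ¬((a → c) ∨ (c → a)), 1   [¬□-rule on 1: fresh world 1, 0R1]
3. ¬(a → c), 1   [¬∨-rule on 2]
4. ¬(c → a), 1   [¬∨-rule on 2]
5. a, 1   [¬→-rule on 3]
6. ¬c, 1   [¬→-rule on 3]
7. c, 1   [¬→-rule on 4]
8. ¬a, 1   [¬→-rule on 4]
Accessibility: 0R0, 0R1, 1R0, 1R1
Branch closes: c and ¬c both at 1.
All branches of the negation close; one closing branch shown above.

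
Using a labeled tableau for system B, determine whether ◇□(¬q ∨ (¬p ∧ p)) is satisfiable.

1. ◇□(¬q ∨ (¬p ∧ p)), 0
2. □(¬q ∨ (¬p ∧ p)), 1   [◇-rule on 1: fresh world 1, 0R1]
3. ¬q ∨ (¬p ∧ p), 0   [□-rule on 2 via 1R0]
4. ¬q ∨ (¬p ∧ p), 1   [□-rule on 2 via 1R1]
5. ¬q, 0   [∨-rule on 3 (branches; this branch)]
6. ¬q, 1   [∨-rule on 4 (branches; this branch)]
Accessibility: 0R0, 0R1, 1R0, 1R1

Yes, satisfiable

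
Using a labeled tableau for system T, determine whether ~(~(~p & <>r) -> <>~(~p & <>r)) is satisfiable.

Unsatisfiable

1. ~(~(~p & <>r) -> <>~(~p & <>r)), u
2. ~(~p & <>r), u
3. ~<>~(~p & <>r), u
4. ~p & <>r, u
5. ~p, u
6. <>r, u
7. ~<>r, u
8. ~r, u
9. r, v
10. ~p & <>r, v
11. ~p, v
12. <>r, v
13. ~r, v
Accessibility: uRu, uRv, vRv
Branch closes: r and ~r both at v.
All branches of the tableau close; one closing branch shown above.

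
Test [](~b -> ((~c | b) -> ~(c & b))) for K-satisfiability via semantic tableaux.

Satisfiable (open branch found)

1. [](~b -> ((~c | b) -> ~(c & b))), u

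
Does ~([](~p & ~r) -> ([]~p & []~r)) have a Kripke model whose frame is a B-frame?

1. ~([](~p & ~r) -> ([]~p & []~r)), u
2. [](~p & ~r), u
3. ~([]~p & []~r), u
4. ~p & ~r, u
5. ~p, u
6. ~r, u
7. ~[]~r, u
8. r, v
9. ~p & ~r, v
10. ~p, v
11. ~r, v
Accessibility: uRu, uRv, vRu, vRv
Branch closes: r and ~r both at v.
Every branch closes; the branch above is one of them.

No, unsatisfiable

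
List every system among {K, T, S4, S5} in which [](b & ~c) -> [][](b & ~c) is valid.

S4, S5

T-tableau for the negation ~([](b & ~c) -> [][](b & ~c)):
1. ~([](b & ~c) -> [][](b & ~c)), 0
2. [](b & ~c), 0
3. ~[][](b & ~c), 0
4. b & ~c, 0
5. b, 0
6. ~c, 0
7. ~[](b & ~c), 1
8. b & ~c, 1
9. b, 1
10. ~c, 1
11. ~(b & ~c), 2
12. c, 2
Accessibility: 0R0, 0R1, 1R1, 1R2, 2R2
Complete open branch: countermodel on a T-frame, so not valid in T, nor in K (the same frame is also a K-frame).
S4-tableau for the negation ~([](b & ~c) -> [][](b & ~c)):
1. ~([](b & ~c) -> [][](b & ~c)), 0
2. [](b & ~c), 0
3. ~[][](b & ~c), 0
4. b & ~c, 0
5. b, 0
6. ~c, 0
7. ~[](b & ~c), 1
8. b & ~c, 1
9. b, 1
10. ~c, 1
11. ~(b & ~c), 2
12. b & ~c, 2
13. b, 2
14. ~c, 2
15. c, 2
Accessibility: 0R0, 0R1, 0R2, 1R1, 1R2, 2R2
Branch closes: c and ~c both at 2.
Every branch closes (one shown): valid in S4, hence also in S5 (every theorem of S4 is a theorem of S5).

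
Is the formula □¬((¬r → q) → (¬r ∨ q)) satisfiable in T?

1. □¬((¬r → q) → (¬r ∨ q)), 0
2. ¬((¬r → q) → (¬r ∨ q)), 0
3. ¬r → q, 0
4. ¬(¬r ∨ q), 0
5. r, 0
6. ¬q, 0
Accessibility: 0R0

Satisfiable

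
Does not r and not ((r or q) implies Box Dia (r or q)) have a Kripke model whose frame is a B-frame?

Unsatisfiable (every branch closes)

1. not r and not ((r or q) implies Box Dia (r or q)), 0
2. not r, 0   [and-rule on 1]
3. not ((r or q) implies Box Dia (r or q)), 0   [and-rule on 1]
4. r or q, 0   [neg-implies-rule on 3]
5. not Box Dia (r or q), 0   [neg-implies-rule on 3]
6. q, 0   [or-rule on 4 (branches; this branch)]
7. not Dia (r or q), 1   [neg-Box-rule on 5: fresh world 1, 0R1]
8. not (r or q), 0   [neg-Dia-rule on 7 via 1R0]
9. not q, 0   [neg-or-rule on 8]
Accessibility: 0R0, 0R1, 1R0, 1R1
Branch closes: q and not q both at 0.
(One branch shown.) All branches close.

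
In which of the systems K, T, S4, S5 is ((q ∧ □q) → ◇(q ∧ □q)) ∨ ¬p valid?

T, S4, S5

T-tableau for the negation ¬(((q ∧ □q) → ◇(q ∧ □q)) ∨ ¬p):
1. ¬(((q ∧ □q) → ◇(q ∧ □q)) ∨ ¬p), 0
2. ¬((q ∧ □q) → ◇(q ∧ □q)), 0   [¬∨-rule on 1]
3. p, 0   [¬∨-rule on 1]
4. q ∧ □q, 0   [¬→-rule on 2]
5. ¬◇(q ∧ □q), 0   [¬→-rule on 2]
6. q, 0   [∧-rule on 4]
7. □q, 0   [∧-rule on 4]
8. ¬(q ∧ □q), 0   [¬◇-rule on 5 via 0R0]
9. ¬□q, 0   [¬∧-rule on 8 (branches; this branch)]
10. ¬q, 1   [¬□-rule on 9: fresh world 1, 0R1]
11. ¬(q ∧ □q), 1   [¬◇-rule on 5 via 0R1]
12. q, 1   [□-rule on 7 via 0R1]
Accessibility: 0R0, 0R1, 1R1
Branch closes: q and ¬q both at 1.
Every branch closes (one shown): valid in T, hence also in S4, S5 (every theorem of T is a theorem of S4 and S5).
K-tableau for the negation ¬(((q ∧ □q) → ◇(q ∧ □q)) ∨ ¬p):
1. ¬(((q ∧ □q) → ◇(q ∧ □q)) ∨ ¬p), 0
2. ¬((q ∧ □q) → ◇(q ∧ □q)), 0   [¬∨-rule on 1]
3. p, 0   [¬∨-rule on 1]
4. q ∧ □q, 0   [¬→-rule on 2]
5. ¬◇(q ∧ □q), 0   [¬→-rule on 2]
6. q, 0   [∧-rule on 4]
7. □q, 0   [∧-rule on 4]
Complete open branch: countermodel on a K-frame, so not valid in K.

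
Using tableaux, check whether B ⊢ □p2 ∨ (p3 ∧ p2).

Tableau for the negation ¬(□p2 ∨ (p3 ∧ p2)):
1. ¬(□p2 ∨ (p3 ∧ p2)), 0
2. ¬□p2, 0
3. ¬(p3 ∧ p2), 0
4. ¬p2, 0
5. ¬p2, 1
Accessibility: 0R0, 0R1, 1R0, 1R1
The negation has an open branch (countermodel exists).

No, not valid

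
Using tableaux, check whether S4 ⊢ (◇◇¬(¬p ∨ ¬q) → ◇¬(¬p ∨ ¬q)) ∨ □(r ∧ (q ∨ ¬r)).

Tableau for the negation ¬((◇◇¬(¬p ∨ ¬q) → ◇¬(¬p ∨ ¬q)) ∨ □(r ∧ (q ∨ ¬r))):
1. ¬((◇◇¬(¬p ∨ ¬q) → ◇¬(¬p ∨ ¬q)) ∨ □(r ∧ (q ∨ ¬r))), 0
2. ¬(◇◇¬(¬p ∨ ¬q) → ◇¬(¬p ∨ ¬q)), 0   [¬∨-rule on 1]
3. ¬□(r ∧ (q ∨ ¬r)), 0   [¬∨-rule on 1]
4. ◇◇¬(¬p ∨ ¬q), 0   [¬→-rule on 2]
5. ¬◇¬(¬p ∨ ¬q), 0   [¬→-rule on 2]
6. ¬p ∨ ¬q, 0   [¬◇-rule on 5 via 0R0]
7. ¬q, 0   [∨-rule on 6 (branches; this branch)]
8. ¬(r ∧ (q ∨ ¬r)), 1   [¬□-rule on 3: fresh world 1, 0R1]
9. ¬p ∨ ¬q, 1   [¬◇-rule on 5 via 0R1]
10. ¬(q ∨ ¬r), 1   [¬∧-rule on 8 (branches; this branch)]
11. ¬q, 1   [¬∨-rule on 10]
12. r, 1   [¬∨-rule on 10]
13. ◇¬(¬p ∨ ¬q), 2   [◇-rule on 4: fresh world 2, 0R2]
14. ¬p ∨ ¬q, 2   [¬◇-rule on 5 via 0R2]
15. ¬q, 2   [∨-rule on 14 (branches; this branch)]
16. ¬(¬p ∨ ¬q), 3   [◇-rule on 13: fresh world 3, 2R3]
17. p, 3   [¬∨-rule on 16]
18. q, 3   [¬∨-rule on 16]
19. ¬p ∨ ¬q, 3   [¬◇-rule on 5 via 0R3]
20. ¬q, 3   [∨-rule on 19 (branches; this branch)]
Accessibility: 0R0, 0R1, 0R2, 0R3, 1R1, 2R2, 2R3, 3R3
Branch closes: q and ¬q both at 3.
All branches of the negation close; one closing branch shown above.

Valid in S4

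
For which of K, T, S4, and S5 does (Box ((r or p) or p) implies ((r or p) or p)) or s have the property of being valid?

T, S4, S5

K-tableau for the negation not ((Box ((r or p) or p) implies ((r or p) or p)) or s):
1. not ((Box ((r or p) or p) implies ((r or p) or p)) or s), 0
2. not (Box ((r or p) or p) implies ((r or p) or p)), 0   [neg-or-rule on 1]
3. not s, 0   [neg-or-rule on 1]
4. Box ((r or p) or p), 0   [neg-implies-rule on 2]
5. not ((r or p) or p), 0   [neg-implies-rule on 2]
6. not (r or p), 0   [neg-or-rule on 5]
7. not p, 0   [neg-or-rule on 5]
8. not r, 0   [neg-or-rule on 6]
Complete open branch: countermodel on a K-frame, so not valid in K.
T-tableau for the negation not ((Box ((r or p) or p) implies ((r or p) or p)) or s):
1. not ((Box ((r or p) or p) implies ((r or p) or p)) or s), 0
2. not (Box ((r or p) or p) implies ((r or p) or p)), 0   [neg-or-rule on 1]
3. not s, 0   [neg-or-rule on 1]
4. Box ((r or p) or p), 0   [neg-implies-rule on 2]
5. not ((r or p) or p), 0   [neg-implies-rule on 2]
6. not (r or p), 0   [neg-or-rule on 5]
7. not p, 0   [neg-or-rule on 5]
8. not r, 0   [neg-or-rule on 6]
9. (r or p) or p, 0   [Box-rule on 4 via 0R0]
10. r or p, 0   [or-rule on 9 (branches; this branch)]
11. p, 0   [or-rule on 10 (branches; this branch)]
Accessibility: 0R0
Branch closes: p and not p both at 0.
Every branch closes (one shown): valid in T, hence also in S4, S5 (every theorem of T is a theorem of S4 and S5).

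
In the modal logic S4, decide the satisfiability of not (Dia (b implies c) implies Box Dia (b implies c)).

1. not (Dia (b implies c) implies Box Dia (b implies c)), u
2. Dia (b implies c), u   [neg-implies-rule on 1]
3. not Box Dia (b implies c), u   [neg-implies-rule on 1]
4. b implies c, v   [Dia-rule on 2: fresh world v, uRv]
5. c, v   [implies-rule on 4 (branches; this branch)]
6. not Dia (b implies c), w   [neg-Box-rule on 3: fresh world w, uRw]
7. not (b implies c), w   [neg-Dia-rule on 6 via wRw]
8. b, w   [neg-implies-rule on 7]
9. not c, w   [neg-implies-rule on 7]
Accessibility: uRu, uRv, uRw, vRv, wRw

Satisfiable (open branch found)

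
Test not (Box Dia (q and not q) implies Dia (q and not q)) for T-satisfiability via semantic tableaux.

1. not (Box Dia (q and not q) implies Dia (q and not q)), u
2. Box Dia (q and not q), u   [neg-implies-rule on 1]
3. not Dia (q and not q), u   [neg-implies-rule on 1]
4. Dia (q and not q), u   [Box-rule on 2 via uRu]
5. not (q and not q), u   [neg-Dia-rule on 3 via uRu]
6. q, u   [neg-and-rule on 5 (branches; this branch)]
7. q and not q, v   [Dia-rule on 4: fresh world v, uRv]
8. q, v   [and-rule on 7]
9. not q, v   [and-rule on 7]
Accessibility: uRu, uRv, vRv
Branch closes: q and not q both at v.
(One branch shown.) All branches close.

Unsatisfiable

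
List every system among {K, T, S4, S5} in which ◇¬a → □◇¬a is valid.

S5

S5-tableau for the negation ¬(◇¬a → □◇¬a):
1. ¬(◇¬a → □◇¬a), u
2. ◇¬a, u
3. ¬□◇¬a, u
4. ¬a, v
5. ¬◇¬a, w
6. a, u
7. a, v
Accessibility: uRu, uRv, uRw, vRu, vRv, vRw, wRu, wRv, wRw
Branch closes: a and ¬a both at v.
Every branch closes (one shown): valid in S5.
S4-tableau for the negation ¬(◇¬a → □◇¬a):
1. ¬(◇¬a → □◇¬a), u
2. ◇¬a, u
3. ¬□◇¬a, u
4. ¬a, v
5. ¬◇¬a, w
6. a, w
Accessibility: uRu, uRv, uRw, vRv, wRw
Complete open branch: countermodel on an S4-frame, so not valid in S4, nor in K, T (the same frame is also a K-frame and a T-frame).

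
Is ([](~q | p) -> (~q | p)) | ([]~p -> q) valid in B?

Tableau for the negation ~(([](~q | p) -> (~q | p)) | ([]~p -> q)):
1. ~(([](~q | p) -> (~q | p)) | ([]~p -> q)), u
2. ~([](~q | p) -> (~q | p)), u   [~|-rule on 1]
3. ~([]~p -> q), u   [~|-rule on 1]
4. [](~q | p), u   [~->-rule on 2]
5. ~(~q | p), u   [~->-rule on 2]
6. []~p, u   [~->-rule on 3]
7. ~q, u   [~->-rule on 3]
8. q, u   [~|-rule on 5]
9. ~p, u   [~|-rule on 5]
Accessibility: uRu
Branch closes: q and ~q both at u.
All branches of the negation close; one closing branch shown above.

Valid in B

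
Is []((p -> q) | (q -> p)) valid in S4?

Valid in S4

Tableau for the negation ~[]((p -> q) | (q -> p)):
1. ~[]((p -> q) | (q -> p)), 0
2. ~((p -> q) | (q -> p)), 1   [~[]-rule on 1: fresh world 1, 0R1]
3. ~(p -> q), 1   [~|-rule on 2]
4. ~(q -> p), 1   [~|-rule on 2]
5. p, 1   [~->-rule on 3]
6. ~q, 1   [~->-rule on 3]
7. q, 1   [~->-rule on 4]
8. ~p, 1   [~->-rule on 4]
Accessibility: 0R0, 0R1, 1R1
Branch closes: q and ~q both at 1.
Every branch of the negation's tableau closes; the branch above is one of them.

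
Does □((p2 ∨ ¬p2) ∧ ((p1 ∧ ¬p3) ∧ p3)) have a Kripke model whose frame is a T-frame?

Unsatisfiable

1. □((p2 ∨ ¬p2) ∧ ((p1 ∧ ¬p3) ∧ p3)), u
2. (p2 ∨ ¬p2) ∧ ((p1 ∧ ¬p3) ∧ p3), u   [□-rule on 1 via uRu]
3. p2 ∨ ¬p2, u   [∧-rule on 2]
4. (p1 ∧ ¬p3) ∧ p3, u   [∧-rule on 2]
5. p1 ∧ ¬p3, u   [∧-rule on 4]
6. p3, u   [∧-rule on 4]
7. p1, u   [∧-rule on 5]
8. ¬p3, u   [∧-rule on 5]
Accessibility: uRu
Branch closes: p3 and ¬p3 both at u.
(One branch shown.) All branches close.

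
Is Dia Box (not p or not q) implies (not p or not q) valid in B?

Yes, valid

Tableau for the negation not (Dia Box (not p or not q) implies (not p or not q)):
1. not (Dia Box (not p or not q) implies (not p or not q)), w0
2. Dia Box (not p or not q), w0
3. not (not p or not q), w0
4. p, w0
5. q, w0
6. Box (not p or not q), w1
7. not p or not q, w0
8. not p or not q, w1
9. not q, w0
Accessibility: w0Rw0, w0Rw1, w1Rw0, w1Rw1
Branch closes: q and not q both at w0.
All branches of the negation close; one closing branch shown above.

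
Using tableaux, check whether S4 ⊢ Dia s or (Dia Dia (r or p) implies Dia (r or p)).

Tableau for the negation not (Dia s or (Dia Dia (r or p) implies Dia (r or p))):
1. not (Dia s or (Dia Dia (r or p) implies Dia (r or p))), w0
2. not Dia s, w0   [neg-or-rule on 1]
3. not (Dia Dia (r or p) implies Dia (r or p)), w0   [neg-or-rule on 1]
4. Dia Dia (r or p), w0   [neg-implies-rule on 3]
5. not Dia (r or p), w0   [neg-implies-rule on 3]
6. not s, w0   [neg-Dia-rule on 2 via w0Rw0]
7. not (r or p), w0   [neg-Dia-rule on 5 via w0Rw0]
8. not r, w0   [neg-or-rule on 7]
9. not p, w0   [neg-or-rule on 7]
10. Dia (r or p), w1   [Dia-rule on 4: fresh world w1, w0Rw1]
11. not s, w1   [neg-Dia-rule on 2 via w0Rw1]
12. not (r or p), w1   [neg-Dia-rule on 5 via w0Rw1]
13. not r, w1   [neg-or-rule on 12]
14. not p, w1   [neg-or-rule on 12]
15. r or p, w2   [Dia-rule on 10: fresh world w2, w1Rw2]
16. not s, w2   [neg-Dia-rule on 2 via w0Rw2]
17. not (r or p), w2   [neg-Dia-rule on 5 via w0Rw2]
18. not r, w2   [neg-or-rule on 17]
19. not p, w2   [neg-or-rule on 17]
20. p, w2   [or-rule on 15 (branches; this branch)]
Accessibility: w0Rw0, w0Rw1, w0Rw2, w1Rw1, w1Rw2, w2Rw2
Branch closes: p and not p both at w2.
Every branch of the negation's tableau closes; the branch above is one of them.

Valid in S4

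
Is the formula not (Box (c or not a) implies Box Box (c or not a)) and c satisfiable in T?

Satisfiable (open branch found)

1. not (Box (c or not a) implies Box Box (c or not a)) and c, w0
2. not (Box (c or not a) implies Box Box (c or not a)), w0
3. c, w0
4. Box (c or not a), w0
5. not Box Box (c or not a), w0
6. c or not a, w0
7. not a, w0
8. not Box (c or not a), w1
9. c or not a, w1
10. not a, w1
11. not (c or not a), w2
12. not c, w2
13. a, w2
Accessibility: w0Rw0, w0Rw1, w1Rw1, w1Rw2, w2Rw2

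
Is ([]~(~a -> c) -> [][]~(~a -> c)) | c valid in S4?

Valid in S4

Tableau for the negation ~(([]~(~a -> c) -> [][]~(~a -> c)) | c):
1. ~(([]~(~a -> c) -> [][]~(~a -> c)) | c), u
2. ~([]~(~a -> c) -> [][]~(~a -> c)), u
3. ~c, u
4. []~(~a -> c), u
5. ~[][]~(~a -> c), u
6. ~(~a -> c), u
7. ~a, u
8. ~[]~(~a -> c), v
9. ~(~a -> c), v
10. ~a, v
11. ~c, v
12. ~a -> c, w
13. ~(~a -> c), w
14. ~a, w
15. ~c, w
16. c, w
Accessibility: uRu, uRv, uRw, vRv, vRw, wRw
Branch closes: c and ~c both at w.
Every branch of the negation's tableau closes; the branch above is one of them.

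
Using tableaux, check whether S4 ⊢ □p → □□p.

Valid

Tableau for the negation ¬(□p → □□p):
1. ¬(□p → □□p), 0
2. □p, 0
3. ¬□□p, 0
4. p, 0
5. ¬□p, 1
6. p, 1
7. ¬p, 2
8. p, 2
Accessibility: 0R0, 0R1, 0R2, 1R1, 1R2, 2R2
Branch closes: p and ¬p both at 2.
Every branch of the negation's tableau closes; the branch above is one of them.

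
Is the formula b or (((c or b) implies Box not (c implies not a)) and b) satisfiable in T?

1. b or (((c or b) implies Box not (c implies not a)) and b), u
2. ((c or b) implies Box not (c implies not a)) and b, u
3. (c or b) implies Box not (c implies not a), u
4. b, u
5. Box not (c implies not a), u
6. not (c implies not a), u
7. c, u
8. a, u
Accessibility: uRu

Satisfiable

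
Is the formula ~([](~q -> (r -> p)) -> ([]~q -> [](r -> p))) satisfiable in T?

1. ~([](~q -> (r -> p)) -> ([]~q -> [](r -> p))), u
2. [](~q -> (r -> p)), u
3. ~([]~q -> [](r -> p)), u
4. []~q, u
5. ~[](r -> p), u
6. ~q -> (r -> p), u
7. ~q, u
8. r -> p, u
9. p, u
10. ~(r -> p), v
11. r, v
12. ~p, v
13. ~q -> (r -> p), v
14. ~q, v
15. r -> p, v
16. p, v
Accessibility: uRu, uRv, vRv
Branch closes: p and ~p both at v.
(One branch shown.) All branches close.

Unsatisfiable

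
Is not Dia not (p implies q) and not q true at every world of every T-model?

Invalid (countermodel exists)

Tableau for the negation not (not Dia not (p implies q) and not q):
1. not (not Dia not (p implies q) and not q), 0
2. q, 0
Accessibility: 0R0
The negation has an open branch (countermodel exists).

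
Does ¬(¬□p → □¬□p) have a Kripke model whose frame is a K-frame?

1. ¬(¬□p → □¬□p), 0
2. ¬□p, 0
3. ¬□¬□p, 0
4. ¬p, 1
5. □p, 2
Accessibility: 0R1, 0R2

Satisfiable (open branch found)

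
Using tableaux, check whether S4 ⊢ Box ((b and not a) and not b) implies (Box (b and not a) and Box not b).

Tableau for the negation not (Box ((b and not a) and not b) implies (Box (b and not a) and Box not b)):
1. not (Box ((b and not a) and not b) implies (Box (b and not a) and Box not b)), u
2. Box ((b and not a) and not b), u   [neg-implies-rule on 1]
3. not (Box (b and not a) and Box not b), u   [neg-implies-rule on 1]
4. (b and not a) and not b, u   [Box-rule on 2 via uRu]
5. b and not a, u   [and-rule on 4]
6. not b, u   [and-rule on 4]
7. b, u   [and-rule on 5]
8. not a, u   [and-rule on 5]
Accessibility: uRu
Branch closes: b and not b both at u.
Every branch of the negation's tableau closes; the branch above is one of them.

Valid in S4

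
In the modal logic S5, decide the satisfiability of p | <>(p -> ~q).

1. p | <>(p -> ~q), 0
2. <>(p -> ~q), 0
3. p -> ~q, 1
4. ~q, 1
Accessibility: 0R0, 0R1, 1R0, 1R1

Yes, satisfiable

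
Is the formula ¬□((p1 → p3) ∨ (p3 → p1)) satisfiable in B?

1. ¬□((p1 → p3) ∨ (p3 → p1)), w0
2. ¬((p1 → p3) ∨ (p3 → p1)), w1
3. ¬(p1 → p3), w1
4. ¬(p3 → p1), w1
5. p1, w1
6. ¬p3, w1
7. p3, w1
8. ¬p1, w1
Accessibility: w0Rw0, w0Rw1, w1Rw0, w1Rw1
Branch closes: p3 and ¬p3 both at w1.
(One branch shown.) All branches close.

No, unsatisfiable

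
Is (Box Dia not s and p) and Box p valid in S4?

Tableau for the negation not ((Box Dia not s and p) and Box p):
1. not ((Box Dia not s and p) and Box p), 0
2. not Box p, 0
3. not p, 1
Accessibility: 0R0, 0R1, 1R1
The negation has an open branch (countermodel exists).

Not valid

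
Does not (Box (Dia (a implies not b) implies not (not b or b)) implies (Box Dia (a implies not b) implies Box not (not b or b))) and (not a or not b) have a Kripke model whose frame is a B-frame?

No, unsatisfiable

1. not (Box (Dia (a implies not b) implies not (not b or b)) implies (Box Dia (a implies not b) implies Box not (not b or b))) and (not a or not b), u
2. not (Box (Dia (a implies not b) implies not (not b or b)) implies (Box Dia (a implies not b) implies Box not (not b or b))), u
3. not a or not b, u
4. Box (Dia (a implies not b) implies not (not b or b)), u
5. not (Box Dia (a implies not b) implies Box not (not b or b)), u
6. Box Dia (a implies not b), u
7. not Box not (not b or b), u
8. Dia (a implies not b) implies not (not b or b), u
9. Dia (a implies not b), u
10. not b, u
11. not Dia (a implies not b), u
12. not (a implies not b), u
13. a, u
14. b, u
Accessibility: uRu
Branch closes: b and not b both at u.
All branches of the tableau close; one closing branch shown above.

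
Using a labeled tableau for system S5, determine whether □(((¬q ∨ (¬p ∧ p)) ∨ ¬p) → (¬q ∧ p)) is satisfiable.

1. □(((¬q ∨ (¬p ∧ p)) ∨ ¬p) → (¬q ∧ p)), 0
2. ((¬q ∨ (¬p ∧ p)) ∨ ¬p) → (¬q ∧ p), 0
3. ¬q ∧ p, 0
4. ¬q, 0
5. p, 0
Accessibility: 0R0

Satisfiable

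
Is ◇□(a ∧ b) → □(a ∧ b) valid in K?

Tableau for the negation ¬(◇□(a ∧ b) → □(a ∧ b)):
1. ¬(◇□(a ∧ b) → □(a ∧ b)), 0
2. ◇□(a ∧ b), 0
3. ¬□(a ∧ b), 0
4. □(a ∧ b), 1
5. ¬(a ∧ b), 2
6. ¬b, 2
Accessibility: 0R1, 0R2
The negation has an open branch (countermodel exists).

No, not valid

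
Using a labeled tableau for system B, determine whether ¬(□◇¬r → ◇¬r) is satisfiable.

Unsatisfiable (every branch closes)

1. ¬(□◇¬r → ◇¬r), u
2. □◇¬r, u
3. ¬◇¬r, u
4. ◇¬r, u
5. r, u
6. ¬r, v
7. ◇¬r, v
8. r, v
Accessibility: uRu, uRv, vRu, vRv
Branch closes: r and ¬r both at v.
Every branch closes; the branch above is one of them.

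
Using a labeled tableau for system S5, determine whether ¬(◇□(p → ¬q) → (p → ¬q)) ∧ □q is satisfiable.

Unsatisfiable

1. ¬(◇□(p → ¬q) → (p → ¬q)) ∧ □q, 0
2. ¬(◇□(p → ¬q) → (p → ¬q)), 0   [∧-rule on 1]
3. □q, 0   [∧-rule on 1]
4. ◇□(p → ¬q), 0   [¬→-rule on 2]
5. ¬(p → ¬q), 0   [¬→-rule on 2]
6. p, 0   [¬→-rule on 5]
7. q, 0   [¬→-rule on 5]
8. □(p → ¬q), 1   [◇-rule on 4: fresh world 1, 0R1]
9. q, 1   [□-rule on 3 via 0R1]
10. p → ¬q, 0   [□-rule on 8 via 1R0]
11. p → ¬q, 1   [□-rule on 8 via 1R1]
12. ¬q, 0   [→-rule on 10 (branches; this branch)]
Accessibility: 0R0, 0R1, 1R0, 1R1
Branch closes: q and ¬q both at 0.
(One branch shown.) All branches close.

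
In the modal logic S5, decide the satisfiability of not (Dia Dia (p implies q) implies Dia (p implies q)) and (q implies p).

1. not (Dia Dia (p implies q) implies Dia (p implies q)) and (q implies p), 0
2. not (Dia Dia (p implies q) implies Dia (p implies q)), 0
3. q implies p, 0
4. Dia Dia (p implies q), 0
5. not Dia (p implies q), 0
6. not (p implies q), 0
7. p, 0
8. not q, 0
9. Dia (p implies q), 1
10. not (p implies q), 1
11. p, 1
12. not q, 1
13. p implies q, 2
14. not (p implies q), 2
15. p, 2
16. not q, 2
17. q, 2
Accessibility: 0R0, 0R1, 0R2, 1R0, 1R1, 1R2, 2R0, 2R1, 2R2
Branch closes: q and not q both at 2.
All branches of the tableau close; one closing branch shown above.

Unsatisfiable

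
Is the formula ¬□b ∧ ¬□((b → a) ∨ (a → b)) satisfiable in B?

1. ¬□b ∧ ¬□((b → a) ∨ (a → b)), w0
2. ¬□b, w0   [∧-rule on 1]
3. ¬□((b → a) ∨ (a → b)), w0   [∧-rule on 1]
4. ¬b, w1   [¬□-rule on 2: fresh world w1, w0Rw1]
5. ¬((b → a) ∨ (a → b)), w2   [¬□-rule on 3: fresh world w2, w0Rw2]
6. ¬(b → a), w2   [¬∨-rule on 5]
7. ¬(a → b), w2   [¬∨-rule on 5]
8. b, w2   [¬→-rule on 6]
9. ¬a, w2   [¬→-rule on 6]
10. a, w2   [¬→-rule on 7]
11. ¬b, w2   [¬→-rule on 7]
Accessibility: w0Rw0, w0Rw1, w0Rw2, w1Rw0, w1Rw1, w2Rw0, w2Rw2
Branch closes: a and ¬a both at w2.
Every branch closes; the branch above is one of them.

Unsatisfiable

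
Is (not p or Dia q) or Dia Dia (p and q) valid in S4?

Tableau for the negation not ((not p or Dia q) or Dia Dia (p and q)):
1. not ((not p or Dia q) or Dia Dia (p and q)), w0
2. not (not p or Dia q), w0   [neg-or-rule on 1]
3. not Dia Dia (p and q), w0   [neg-or-rule on 1]
4. p, w0   [neg-or-rule on 2]
5. not Dia q, w0   [neg-or-rule on 2]
6. not Dia (p and q), w0   [neg-Dia-rule on 3 via w0Rw0]
7. not q, w0   [neg-Dia-rule on 5 via w0Rw0]
8. not (p and q), w0   [neg-Dia-rule on 6 via w0Rw0]
Accessibility: w0Rw0
The negation has an open branch (countermodel exists).

Not valid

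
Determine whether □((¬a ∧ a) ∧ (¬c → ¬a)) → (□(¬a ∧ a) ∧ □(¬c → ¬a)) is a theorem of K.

Yes, valid

Tableau for the negation ¬(□((¬a ∧ a) ∧ (¬c → ¬a)) → (□(¬a ∧ a) ∧ □(¬c → ¬a))):
1. ¬(□((¬a ∧ a) ∧ (¬c → ¬a)) → (□(¬a ∧ a) ∧ □(¬c → ¬a))), u
2. □((¬a ∧ a) ∧ (¬c → ¬a)), u   [¬→-rule on 1]
3. ¬(□(¬a ∧ a) ∧ □(¬c → ¬a)), u   [¬→-rule on 1]
4. ¬□(¬c → ¬a), u   [¬∧-rule on 3 (branches; this branch)]
5. ¬(¬c → ¬a), v   [¬□-rule on 4: fresh world v, uRv]
6. ¬c, v   [¬→-rule on 5]
7. a, v   [¬→-rule on 5]
8. (¬a ∧ a) ∧ (¬c → ¬a), v   [□-rule on 2 via uRv]
9. ¬a ∧ a, v   [∧-rule on 8]
10. ¬c → ¬a, v   [∧-rule on 8]
11. ¬a, v   [∧-rule on 9]
Accessibility: uRv
Branch closes: a and ¬a both at v.
All branches of the negation close; one closing branch shown above.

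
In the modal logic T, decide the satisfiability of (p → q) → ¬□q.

Satisfiable (open branch found)

1. (p → q) → ¬□q, w0
2. ¬□q, w0   [→-rule on 1 (branches; this branch)]
3. ¬q, w1   [¬□-rule on 2: fresh world w1, w0Rw1]
Accessibility: w0Rw0, w0Rw1, w1Rw1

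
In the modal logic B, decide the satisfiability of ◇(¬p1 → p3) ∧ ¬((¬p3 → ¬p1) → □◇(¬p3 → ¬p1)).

1. ◇(¬p1 → p3) ∧ ¬((¬p3 → ¬p1) → □◇(¬p3 → ¬p1)), w0
2. ◇(¬p1 → p3), w0
3. ¬((¬p3 → ¬p1) → □◇(¬p3 → ¬p1)), w0
4. ¬p3 → ¬p1, w0
5. ¬□◇(¬p3 → ¬p1), w0
6. ¬p1, w0
7. ¬p1 → p3, w1
8. p3, w1
9. ¬◇(¬p3 → ¬p1), w2
10. ¬(¬p3 → ¬p1), w0
11. ¬p3, w0
12. p1, w0
Accessibility: w0Rw0, w0Rw1, w0Rw2, w1Rw0, w1Rw1, w2Rw0, w2Rw2
Branch closes: p1 and ¬p1 both at w0.
(One branch shown.) All branches close.

No, unsatisfiable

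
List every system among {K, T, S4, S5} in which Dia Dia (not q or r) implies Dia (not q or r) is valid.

T-tableau for the negation not (Dia Dia (not q or r) implies Dia (not q or r)):
1. not (Dia Dia (not q or r) implies Dia (not q or r)), 0
2. Dia Dia (not q or r), 0   [neg-implies-rule on 1]
3. not Dia (not q or r), 0   [neg-implies-rule on 1]
4. not (not q or r), 0   [neg-Dia-rule on 3 via 0R0]
5. q, 0   [neg-or-rule on 4]
6. not r, 0   [neg-or-rule on 4]
7. Dia (not q or r), 1   [Dia-rule on 2: fresh world 1, 0R1]
8. not (not q or r), 1   [neg-Dia-rule on 3 via 0R1]
9. q, 1   [neg-or-rule on 8]
10. not r, 1   [neg-or-rule on 8]
11. not q or r, 2   [Dia-rule on 7: fresh world 2, 1R2]
12. r, 2   [or-rule on 11 (branches; this branch)]
Accessibility: 0R0, 0R1, 1R1, 1R2, 2R2
Complete open branch: countermodel on a T-frame, so not valid in T, nor in K (the same frame is also a K-frame).
S4-tableau for the negation not (Dia Dia (not q or r) implies Dia (not q or r)):
1. not (Dia Dia (not q or r) implies Dia (not q or r)), 0
2. Dia Dia (not q or r), 0   [neg-implies-rule on 1]
3. not Dia (not q or r), 0   [neg-implies-rule on 1]
4. not (not q or r), 0   [neg-Dia-rule on 3 via 0R0]
5. q, 0   [neg-or-rule on 4]
6. not r, 0   [neg-or-rule on 4]
7. Dia (not q or r), 1   [Dia-rule on 2: fresh world 1, 0R1]
8. not (not q or r), 1   [neg-Dia-rule on 3 via 0R1]
9. q, 1   [neg-or-rule on 8]
10. not r, 1   [neg-or-rule on 8]
11. not q or r, 2   [Dia-rule on 7: fresh world 2, 1R2]
12. not (not q or r), 2   [neg-Dia-rule on 3 via 0R2]
13. q, 2   [neg-or-rule on 12]
14. not r, 2   [neg-or-rule on 12]
15. r, 2   [or-rule on 11 (branches; this branch)]
Accessibility: 0R0, 0R1, 0R2, 1R1, 1R2, 2R2
Branch closes: r and not r both at 2.
Every branch closes (one shown): valid in S4, hence also in S5 (every theorem of S4 is a theorem of S5).

S4, S5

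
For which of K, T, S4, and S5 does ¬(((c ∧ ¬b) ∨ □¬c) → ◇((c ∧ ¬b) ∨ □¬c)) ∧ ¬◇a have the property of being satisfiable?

K

K-tableau for the formula:
1. ¬(((c ∧ ¬b) ∨ □¬c) → ◇((c ∧ ¬b) ∨ □¬c)) ∧ ¬◇a, u
2. ¬(((c ∧ ¬b) ∨ □¬c) → ◇((c ∧ ¬b) ∨ □¬c)), u
3. ¬◇a, u
4. (c ∧ ¬b) ∨ □¬c, u
5. ¬◇((c ∧ ¬b) ∨ □¬c), u
6. □¬c, u
Complete open branch: satisfiable in K.
T-tableau for the formula:
1. ¬(((c ∧ ¬b) ∨ □¬c) → ◇((c ∧ ¬b) ∨ □¬c)) ∧ ¬◇a, u
2. ¬(((c ∧ ¬b) ∨ □¬c) → ◇((c ∧ ¬b) ∨ □¬c)), u
3. ¬◇a, u
4. (c ∧ ¬b) ∨ □¬c, u
5. ¬◇((c ∧ ¬b) ∨ □¬c), u
6. ¬a, u
7. ¬((c ∧ ¬b) ∨ □¬c), u
8. ¬(c ∧ ¬b), u
9. ¬□¬c, u
10. □¬c, u
11. ¬c, u
12. b, u
13. c, v
14. ¬a, v
15. ¬((c ∧ ¬b) ∨ □¬c), v
16. ¬(c ∧ ¬b), v
17. ¬□¬c, v
18. ¬c, v
Accessibility: uRu, uRv, vRv
Branch closes: c and ¬c both at v.
Every branch closes (one shown): unsatisfiable in T, hence also in S4, S5 (every S4/S5-frame is a T-frame).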